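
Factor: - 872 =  - 2^3*109^1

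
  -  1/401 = -1/401=- 0.00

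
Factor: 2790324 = 2^2*3^2*77509^1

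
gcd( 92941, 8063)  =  1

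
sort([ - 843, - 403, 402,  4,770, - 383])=[ - 843, - 403, - 383, 4,402, 770] 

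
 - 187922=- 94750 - 93172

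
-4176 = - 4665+489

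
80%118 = 80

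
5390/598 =2695/299 = 9.01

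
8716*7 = 61012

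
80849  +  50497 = 131346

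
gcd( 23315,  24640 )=5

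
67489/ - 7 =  - 67489/7 = -9641.29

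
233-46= 187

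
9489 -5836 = 3653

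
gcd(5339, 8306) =1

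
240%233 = 7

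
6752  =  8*844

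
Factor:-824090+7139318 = 6315228 = 2^2*3^2*17^2*607^1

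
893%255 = 128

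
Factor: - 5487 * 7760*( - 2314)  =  2^5*3^1*5^1*13^1*31^1* 59^1*89^1*97^1 = 98528083680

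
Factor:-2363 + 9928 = 5^1*17^1 *89^1= 7565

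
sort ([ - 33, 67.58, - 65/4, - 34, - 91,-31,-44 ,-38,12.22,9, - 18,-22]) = [ - 91, - 44, - 38, - 34, - 33, -31, - 22, - 18, - 65/4,9,  12.22, 67.58 ]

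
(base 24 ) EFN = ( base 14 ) 3115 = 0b10000011111111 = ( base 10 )8447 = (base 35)6vc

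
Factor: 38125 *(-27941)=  - 5^4*61^1 *27941^1 = - 1065250625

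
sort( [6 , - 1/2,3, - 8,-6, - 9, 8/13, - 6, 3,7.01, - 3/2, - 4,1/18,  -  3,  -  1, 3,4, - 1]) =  [ - 9, -8 , - 6,-6, -4, - 3,-3/2, - 1,  -  1, - 1/2,1/18,  8/13, 3,3,3, 4, 6,7.01]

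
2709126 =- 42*(-64503)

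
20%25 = 20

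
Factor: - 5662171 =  - 19^1* 59^1* 5051^1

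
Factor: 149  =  149^1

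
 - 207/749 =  - 1+542/749=-0.28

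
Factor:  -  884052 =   -  2^2*3^2* 13^1*1889^1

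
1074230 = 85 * 12638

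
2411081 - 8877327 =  - 6466246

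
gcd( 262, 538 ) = 2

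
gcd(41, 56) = 1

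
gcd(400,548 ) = 4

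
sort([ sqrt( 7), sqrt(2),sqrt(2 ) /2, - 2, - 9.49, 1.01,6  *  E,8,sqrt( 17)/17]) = [ - 9.49, -2, sqrt( 17) /17,sqrt( 2)/2,1.01,sqrt( 2 ),sqrt(7),  8,6*E] 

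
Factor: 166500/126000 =2^( - 2)*7^( - 1)*37^1=37/28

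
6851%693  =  614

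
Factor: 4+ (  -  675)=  - 671 = -11^1*61^1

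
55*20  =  1100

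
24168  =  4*6042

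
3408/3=1136  =  1136.00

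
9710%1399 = 1316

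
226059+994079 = 1220138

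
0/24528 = 0= 0.00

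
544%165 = 49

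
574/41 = 14 =14.00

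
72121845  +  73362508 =145484353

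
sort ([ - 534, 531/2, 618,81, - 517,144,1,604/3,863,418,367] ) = [ - 534, - 517, 1,81,  144,604/3, 531/2, 367,418,  618, 863] 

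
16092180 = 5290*3042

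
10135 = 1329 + 8806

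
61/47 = 61/47  =  1.30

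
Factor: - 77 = -7^1*11^1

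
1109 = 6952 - 5843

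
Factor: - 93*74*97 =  - 667554=- 2^1*3^1 * 31^1*37^1 * 97^1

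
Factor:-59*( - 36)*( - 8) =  - 16992 = - 2^5*3^2 *59^1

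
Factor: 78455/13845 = 3^ (-1) * 17^1 =17/3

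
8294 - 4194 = 4100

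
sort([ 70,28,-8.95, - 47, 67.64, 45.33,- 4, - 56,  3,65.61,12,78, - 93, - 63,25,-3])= [ - 93, - 63, - 56 , - 47, - 8.95, - 4,  -  3  ,  3,12,25,28, 45.33,65.61, 67.64,70, 78]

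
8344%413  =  84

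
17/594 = 17/594 = 0.03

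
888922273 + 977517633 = 1866439906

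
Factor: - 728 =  - 2^3 * 7^1*13^1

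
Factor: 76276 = 2^2*19069^1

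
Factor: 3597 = 3^1*11^1*109^1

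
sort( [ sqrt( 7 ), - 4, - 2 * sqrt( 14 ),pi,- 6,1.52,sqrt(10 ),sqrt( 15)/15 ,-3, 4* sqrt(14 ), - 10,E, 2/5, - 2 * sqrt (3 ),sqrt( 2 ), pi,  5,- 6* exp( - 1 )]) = [ - 10 , - 2*sqrt( 14 ),- 6, - 4 , - 2*sqrt( 3 ), - 3,- 6*exp(-1) , sqrt(15) /15, 2/5, sqrt (2), 1.52,sqrt ( 7) , E,pi,pi , sqrt ( 10 ),  5 , 4*sqrt( 14)]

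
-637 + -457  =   -1094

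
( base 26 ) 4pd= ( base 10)3367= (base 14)1327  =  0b110100100111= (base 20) 887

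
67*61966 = 4151722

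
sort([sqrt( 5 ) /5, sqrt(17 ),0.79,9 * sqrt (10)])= [ sqrt( 5)/5, 0.79,sqrt(17 ),9*sqrt( 10) ] 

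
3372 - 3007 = 365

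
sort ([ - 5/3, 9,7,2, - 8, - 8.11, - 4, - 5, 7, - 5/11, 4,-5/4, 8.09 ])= [ - 8.11, - 8,-5, - 4, - 5/3,-5/4, - 5/11, 2, 4,  7, 7, 8.09, 9]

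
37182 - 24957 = 12225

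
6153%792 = 609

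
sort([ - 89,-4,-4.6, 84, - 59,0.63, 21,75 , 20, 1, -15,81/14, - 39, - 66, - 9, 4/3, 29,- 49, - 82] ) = [ - 89, - 82,  -  66, - 59, - 49, - 39,  -  15, - 9, - 4.6,  -  4  ,  0.63,  1 , 4/3,  81/14,20, 21, 29,75,84]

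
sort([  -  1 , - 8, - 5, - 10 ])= [ - 10, - 8,-5, - 1 ]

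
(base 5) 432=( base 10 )117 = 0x75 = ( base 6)313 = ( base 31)3o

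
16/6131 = 16/6131=0.00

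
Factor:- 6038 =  - 2^1*3019^1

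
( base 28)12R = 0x363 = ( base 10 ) 867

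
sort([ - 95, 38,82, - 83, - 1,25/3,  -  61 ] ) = [-95,-83 , - 61,- 1,25/3,38,82 ]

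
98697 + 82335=181032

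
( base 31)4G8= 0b1000011111100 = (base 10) 4348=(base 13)1C96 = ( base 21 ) 9i1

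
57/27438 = 19/9146 = 0.00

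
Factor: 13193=79^1*167^1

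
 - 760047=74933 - 834980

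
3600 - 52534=-48934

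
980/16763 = 980/16763=0.06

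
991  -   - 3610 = 4601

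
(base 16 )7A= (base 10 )122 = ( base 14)8A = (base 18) 6E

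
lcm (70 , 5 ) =70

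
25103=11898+13205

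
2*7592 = 15184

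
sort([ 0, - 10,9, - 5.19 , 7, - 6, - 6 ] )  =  [ - 10, - 6,-6, - 5.19, 0, 7,  9]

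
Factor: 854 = 2^1 * 7^1*61^1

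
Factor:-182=-2^1*7^1*13^1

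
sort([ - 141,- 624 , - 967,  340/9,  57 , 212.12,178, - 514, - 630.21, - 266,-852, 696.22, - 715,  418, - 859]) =[-967, - 859, - 852, - 715, - 630.21, - 624, - 514,  -  266, - 141, 340/9,57,  178,212.12,418, 696.22 ] 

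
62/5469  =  62/5469 = 0.01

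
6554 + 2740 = 9294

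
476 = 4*119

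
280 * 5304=1485120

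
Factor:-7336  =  -2^3 * 7^1 * 131^1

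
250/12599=250/12599  =  0.02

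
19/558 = 19/558= 0.03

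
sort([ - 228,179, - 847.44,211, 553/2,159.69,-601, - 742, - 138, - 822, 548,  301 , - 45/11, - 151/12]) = [  -  847.44, - 822 , - 742, - 601,-228, - 138,- 151/12,- 45/11, 159.69,179, 211, 553/2, 301,548]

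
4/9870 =2/4935 = 0.00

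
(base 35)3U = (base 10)135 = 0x87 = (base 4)2013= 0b10000111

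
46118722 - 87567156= -41448434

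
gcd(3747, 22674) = 3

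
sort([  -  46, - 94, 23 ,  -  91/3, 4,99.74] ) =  [ - 94, - 46,  -  91/3,4, 23,  99.74]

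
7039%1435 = 1299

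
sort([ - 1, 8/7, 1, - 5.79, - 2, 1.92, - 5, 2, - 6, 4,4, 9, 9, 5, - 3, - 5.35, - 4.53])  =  [ - 6, - 5.79, -5.35, - 5, -4.53, - 3, - 2, -1,1, 8/7, 1.92, 2, 4, 4,5,9, 9 ] 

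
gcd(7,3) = 1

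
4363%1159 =886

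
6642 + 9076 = 15718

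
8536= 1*8536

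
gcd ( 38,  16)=2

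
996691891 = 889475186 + 107216705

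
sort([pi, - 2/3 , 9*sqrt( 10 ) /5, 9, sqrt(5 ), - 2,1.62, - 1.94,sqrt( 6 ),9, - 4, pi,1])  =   [ - 4, - 2,  -  1.94,-2/3 , 1,  1.62, sqrt( 5), sqrt( 6), pi,pi,9*sqrt(10 )/5, 9,9]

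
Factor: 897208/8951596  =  2^1*13^1*8627^1*2237899^(-1 ) =224302/2237899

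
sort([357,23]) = [23,357]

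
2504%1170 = 164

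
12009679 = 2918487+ 9091192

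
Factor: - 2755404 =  - 2^2*3^3*31^1*823^1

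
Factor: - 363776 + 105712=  - 258064 = - 2^4*127^2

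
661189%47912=38333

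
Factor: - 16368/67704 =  - 22/91 = -  2^1 * 7^( - 1) * 11^1*13^( - 1 )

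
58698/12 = 4891+1/2= 4891.50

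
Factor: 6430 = 2^1* 5^1*643^1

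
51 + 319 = 370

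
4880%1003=868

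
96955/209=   463 + 188/209 = 463.90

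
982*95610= 93889020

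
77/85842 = 77/85842 = 0.00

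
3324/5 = 3324/5 = 664.80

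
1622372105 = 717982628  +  904389477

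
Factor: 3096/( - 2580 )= - 6/5 = - 2^1 * 3^1*5^( - 1)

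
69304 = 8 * 8663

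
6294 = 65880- 59586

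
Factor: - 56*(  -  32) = 1792  =  2^8*7^1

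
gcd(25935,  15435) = 105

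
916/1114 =458/557 = 0.82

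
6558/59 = 111 + 9/59 = 111.15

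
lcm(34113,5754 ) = 477582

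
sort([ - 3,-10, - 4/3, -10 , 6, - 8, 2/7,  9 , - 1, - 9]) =[  -  10, - 10, - 9, - 8, -3, - 4/3, - 1,2/7, 6,9]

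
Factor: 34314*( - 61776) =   -  2^5 * 3^4*7^1*11^1*13^1*19^1*43^1  =  - 2119781664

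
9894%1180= 454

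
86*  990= 85140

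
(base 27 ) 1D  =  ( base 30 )1A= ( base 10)40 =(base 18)24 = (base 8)50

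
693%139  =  137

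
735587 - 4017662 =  - 3282075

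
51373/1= 51373 = 51373.00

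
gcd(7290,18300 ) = 30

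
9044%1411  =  578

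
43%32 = 11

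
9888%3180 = 348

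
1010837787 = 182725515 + 828112272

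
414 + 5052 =5466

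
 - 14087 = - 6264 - 7823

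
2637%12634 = 2637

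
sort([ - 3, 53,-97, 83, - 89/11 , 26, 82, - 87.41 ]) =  [ - 97, -87.41, - 89/11, - 3, 26,53,  82,83 ] 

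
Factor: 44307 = 3^4  *  547^1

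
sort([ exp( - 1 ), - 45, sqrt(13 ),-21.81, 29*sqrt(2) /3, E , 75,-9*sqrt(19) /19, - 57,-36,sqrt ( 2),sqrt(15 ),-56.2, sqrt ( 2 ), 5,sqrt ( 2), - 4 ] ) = [ - 57,- 56.2, - 45, - 36, - 21.81,-4,-9*sqrt(19 )/19, exp( - 1 ), sqrt( 2 ),  sqrt( 2),sqrt( 2 ), E, sqrt(13 ), sqrt( 15),5, 29*sqrt(2 )/3, 75]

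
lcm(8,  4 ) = 8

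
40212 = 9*4468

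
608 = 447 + 161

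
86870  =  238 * 365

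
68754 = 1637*42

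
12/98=6/49 = 0.12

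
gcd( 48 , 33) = 3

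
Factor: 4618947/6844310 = 2^(- 1)*  3^1*5^( - 1)*11^( - 1 )*43^(  -  1)*1447^( - 1 )*1539649^1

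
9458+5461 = 14919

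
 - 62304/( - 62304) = 1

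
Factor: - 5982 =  - 2^1 *3^1*997^1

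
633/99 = 211/33 = 6.39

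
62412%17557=9741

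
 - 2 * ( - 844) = 1688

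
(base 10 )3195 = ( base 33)2UR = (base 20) 7JF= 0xc7b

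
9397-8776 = 621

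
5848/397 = 5848/397=14.73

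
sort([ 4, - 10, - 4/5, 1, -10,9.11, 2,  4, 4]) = [  -  10,-10, - 4/5, 1,2,4, 4, 4,9.11 ] 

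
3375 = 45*75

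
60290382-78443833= - 18153451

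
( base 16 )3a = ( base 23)2c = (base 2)111010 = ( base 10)58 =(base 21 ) 2g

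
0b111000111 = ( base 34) dd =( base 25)i5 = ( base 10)455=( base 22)KF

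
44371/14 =44371/14 = 3169.36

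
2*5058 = 10116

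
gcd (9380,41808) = 268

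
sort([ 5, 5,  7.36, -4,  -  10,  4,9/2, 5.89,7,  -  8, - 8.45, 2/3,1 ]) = [ -10,-8.45 , - 8, - 4,2/3, 1,4, 9/2,5, 5, 5.89,  7,7.36]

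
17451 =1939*9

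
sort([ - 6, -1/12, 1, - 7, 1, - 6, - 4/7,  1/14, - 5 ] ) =[  -  7, -6, - 6 , - 5, - 4/7,- 1/12 , 1/14,1, 1 ]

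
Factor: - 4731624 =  - 2^3*3^2*65717^1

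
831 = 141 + 690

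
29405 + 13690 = 43095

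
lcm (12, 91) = 1092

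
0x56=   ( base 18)4E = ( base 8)126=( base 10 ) 86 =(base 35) 2g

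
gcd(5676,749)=1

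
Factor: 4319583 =3^1*227^1*6343^1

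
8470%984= 598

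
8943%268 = 99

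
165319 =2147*77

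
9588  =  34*282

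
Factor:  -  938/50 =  - 469/25 = - 5^( - 2 )*7^1*67^1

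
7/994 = 1/142 = 0.01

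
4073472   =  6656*612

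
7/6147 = 7/6147  =  0.00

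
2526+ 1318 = 3844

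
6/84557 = 6/84557=0.00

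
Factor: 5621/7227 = 7/9 = 3^( - 2) * 7^1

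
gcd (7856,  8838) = 982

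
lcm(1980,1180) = 116820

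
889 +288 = 1177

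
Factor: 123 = 3^1*41^1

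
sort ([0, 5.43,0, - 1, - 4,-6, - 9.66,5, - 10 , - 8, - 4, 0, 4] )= [ - 10, - 9.66, - 8, -6, - 4, - 4, - 1, 0, 0,  0, 4, 5 , 5.43 ] 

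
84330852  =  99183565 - 14852713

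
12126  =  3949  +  8177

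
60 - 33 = 27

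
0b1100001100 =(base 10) 780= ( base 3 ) 1001220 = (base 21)1g3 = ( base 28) ro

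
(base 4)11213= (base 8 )547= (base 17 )142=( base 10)359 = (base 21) H2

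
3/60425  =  3/60425= 0.00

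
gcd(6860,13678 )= 14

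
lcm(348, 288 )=8352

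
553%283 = 270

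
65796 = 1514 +64282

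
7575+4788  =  12363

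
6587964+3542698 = 10130662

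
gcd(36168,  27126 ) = 9042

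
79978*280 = 22393840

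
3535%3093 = 442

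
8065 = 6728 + 1337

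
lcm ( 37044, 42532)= 1148364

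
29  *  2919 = 84651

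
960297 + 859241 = 1819538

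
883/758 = 1+125/758 =1.16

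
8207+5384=13591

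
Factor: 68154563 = 68154563^1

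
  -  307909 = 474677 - 782586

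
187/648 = 187/648 = 0.29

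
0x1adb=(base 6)51455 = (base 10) 6875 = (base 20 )H3F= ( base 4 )1223123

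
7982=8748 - 766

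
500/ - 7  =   - 72 + 4/7= -71.43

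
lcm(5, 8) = 40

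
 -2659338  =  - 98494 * 27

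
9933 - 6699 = 3234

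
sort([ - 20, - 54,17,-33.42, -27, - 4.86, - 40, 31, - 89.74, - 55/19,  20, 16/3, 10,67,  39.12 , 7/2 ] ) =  [-89.74 ,-54, - 40,-33.42,-27,-20, - 4.86, - 55/19,7/2, 16/3,  10,17,20, 31, 39.12,67 ] 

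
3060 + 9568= 12628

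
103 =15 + 88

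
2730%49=35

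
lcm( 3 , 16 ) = 48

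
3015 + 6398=9413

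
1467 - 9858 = -8391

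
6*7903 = 47418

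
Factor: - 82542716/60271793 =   -  2^2*47^1*67^( - 1 )*73^( - 1)*359^1*1223^1 *12323^(-1)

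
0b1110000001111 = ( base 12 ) 41a7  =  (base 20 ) hj3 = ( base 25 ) BC8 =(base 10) 7183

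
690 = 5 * 138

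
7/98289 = 7/98289 = 0.00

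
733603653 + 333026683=1066630336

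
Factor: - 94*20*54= - 101520  =  - 2^4*3^3*5^1*47^1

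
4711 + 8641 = 13352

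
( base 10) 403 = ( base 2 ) 110010011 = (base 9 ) 487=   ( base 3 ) 112221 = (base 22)i7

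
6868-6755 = 113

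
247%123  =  1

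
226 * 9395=2123270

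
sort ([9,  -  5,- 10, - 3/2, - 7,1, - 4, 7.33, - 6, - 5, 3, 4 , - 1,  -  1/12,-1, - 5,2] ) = [ - 10,-7,  -  6,-5, - 5, - 5, - 4, - 3/2, - 1, - 1, - 1/12,1 , 2,  3,  4,7.33,9 ]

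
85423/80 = 85423/80 =1067.79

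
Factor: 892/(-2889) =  - 2^2*3^( - 3)*107^( - 1 )*223^1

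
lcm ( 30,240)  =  240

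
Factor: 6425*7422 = 2^1*3^1*5^2*257^1*1237^1=47686350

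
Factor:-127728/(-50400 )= 887/350 = 2^( - 1)*5^( - 2)*7^( - 1 )*887^1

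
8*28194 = 225552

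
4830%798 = 42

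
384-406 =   -  22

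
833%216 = 185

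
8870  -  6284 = 2586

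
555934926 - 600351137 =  - 44416211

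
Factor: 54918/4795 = 2^1*3^5*5^(- 1)*7^( - 1 )*113^1*137^( - 1 )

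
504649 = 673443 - 168794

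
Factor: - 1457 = - 31^1*47^1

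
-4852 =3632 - 8484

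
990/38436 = 165/6406 = 0.03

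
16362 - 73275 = -56913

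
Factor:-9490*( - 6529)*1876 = 116237353960 =2^3 * 5^1 *7^1*13^1*67^1*73^1*6529^1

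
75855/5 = 15171 = 15171.00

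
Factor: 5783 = 5783^1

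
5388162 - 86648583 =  - 81260421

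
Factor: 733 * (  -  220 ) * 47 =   -  7579220 = -2^2*5^1*11^1 * 47^1 *733^1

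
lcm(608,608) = 608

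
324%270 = 54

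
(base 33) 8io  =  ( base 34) 82E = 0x2472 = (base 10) 9330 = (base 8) 22162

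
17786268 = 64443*276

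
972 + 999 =1971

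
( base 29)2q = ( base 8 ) 124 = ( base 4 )1110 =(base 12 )70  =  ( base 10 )84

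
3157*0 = 0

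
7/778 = 7/778 = 0.01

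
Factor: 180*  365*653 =2^2*3^2*5^2*73^1 * 653^1 = 42902100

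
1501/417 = 3 + 250/417 = 3.60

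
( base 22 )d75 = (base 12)3897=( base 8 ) 14463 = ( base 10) 6451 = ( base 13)2c23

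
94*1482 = 139308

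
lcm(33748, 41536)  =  539968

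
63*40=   2520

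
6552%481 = 299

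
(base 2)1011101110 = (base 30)P0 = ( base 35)LF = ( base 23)19e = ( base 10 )750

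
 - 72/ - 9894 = 12/1649 = 0.01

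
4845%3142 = 1703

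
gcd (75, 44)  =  1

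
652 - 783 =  - 131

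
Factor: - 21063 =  - 3^1  *  7^1*17^1*59^1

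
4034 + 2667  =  6701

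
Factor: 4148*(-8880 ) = -2^6*3^1*5^1 * 17^1*37^1*61^1 = - 36834240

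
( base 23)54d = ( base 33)2hb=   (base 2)101010111110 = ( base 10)2750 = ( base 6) 20422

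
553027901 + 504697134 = 1057725035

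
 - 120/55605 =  - 1 + 3699/3707 = - 0.00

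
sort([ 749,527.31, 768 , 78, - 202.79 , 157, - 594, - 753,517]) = [ - 753, - 594, - 202.79, 78, 157,517,  527.31,749, 768]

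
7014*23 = 161322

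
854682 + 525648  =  1380330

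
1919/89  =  1919/89= 21.56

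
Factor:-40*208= -8320 =- 2^7 * 5^1* 13^1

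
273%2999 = 273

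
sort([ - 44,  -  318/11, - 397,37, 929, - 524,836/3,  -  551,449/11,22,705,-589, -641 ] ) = [-641, - 589, - 551, - 524, - 397, - 44, - 318/11, 22,37, 449/11,836/3,705,929 ]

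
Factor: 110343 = 3^1*36781^1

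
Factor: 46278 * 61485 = 2^1*3^4*5^1*857^1*4099^1 = 2845402830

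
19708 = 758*26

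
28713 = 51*563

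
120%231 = 120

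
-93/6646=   -  1 + 6553/6646 = - 0.01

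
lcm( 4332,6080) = 346560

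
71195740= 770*92462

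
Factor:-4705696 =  - 2^5 *307^1*479^1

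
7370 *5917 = 43608290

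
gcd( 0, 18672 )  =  18672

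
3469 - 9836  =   - 6367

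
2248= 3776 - 1528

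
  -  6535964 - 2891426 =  - 9427390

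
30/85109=30/85109 = 0.00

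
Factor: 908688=2^4*3^1*11^1*1721^1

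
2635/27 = 97 + 16/27= 97.59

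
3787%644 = 567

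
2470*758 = 1872260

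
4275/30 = 142 + 1/2  =  142.50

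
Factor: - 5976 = - 2^3 * 3^2*83^1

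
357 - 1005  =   - 648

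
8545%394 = 271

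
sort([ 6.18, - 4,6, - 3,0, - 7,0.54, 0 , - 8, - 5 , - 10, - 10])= [ - 10, - 10, - 8, - 7, - 5,-4, - 3,0, 0, 0.54, 6,6.18 ]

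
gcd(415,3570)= 5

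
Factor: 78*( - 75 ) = - 2^1*3^2*5^2*13^1 = - 5850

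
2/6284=1/3142 =0.00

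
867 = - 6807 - -7674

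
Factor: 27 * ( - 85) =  - 3^3*5^1*17^1  =  - 2295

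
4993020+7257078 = 12250098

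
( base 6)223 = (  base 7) 153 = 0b1010111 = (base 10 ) 87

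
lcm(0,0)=0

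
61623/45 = 6847/5 = 1369.40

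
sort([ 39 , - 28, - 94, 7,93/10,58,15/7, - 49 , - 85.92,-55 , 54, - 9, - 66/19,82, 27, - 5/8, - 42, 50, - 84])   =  [-94, - 85.92 , - 84 , - 55, - 49 , - 42 , - 28, - 9,  -  66/19, - 5/8 , 15/7,  7,  93/10,27,  39,50,54 , 58, 82 ]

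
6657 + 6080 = 12737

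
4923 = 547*9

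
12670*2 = 25340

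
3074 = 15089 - 12015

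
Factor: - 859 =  - 859^1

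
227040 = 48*4730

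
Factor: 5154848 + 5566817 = 10721665 = 5^1*61^1* 35153^1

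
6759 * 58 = 392022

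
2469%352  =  5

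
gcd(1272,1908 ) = 636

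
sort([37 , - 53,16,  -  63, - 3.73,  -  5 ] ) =[ - 63,- 53,-5, - 3.73,16,  37 ] 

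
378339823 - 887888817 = - 509548994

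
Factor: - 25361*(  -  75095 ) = 1904484295 = 5^1 *7^1*23^1*653^1*3623^1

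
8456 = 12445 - 3989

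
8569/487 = 8569/487 = 17.60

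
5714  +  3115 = 8829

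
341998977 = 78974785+263024192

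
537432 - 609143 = - 71711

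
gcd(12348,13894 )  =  2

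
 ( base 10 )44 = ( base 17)2A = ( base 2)101100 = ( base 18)28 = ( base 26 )1i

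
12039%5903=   233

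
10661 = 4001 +6660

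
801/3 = 267  =  267.00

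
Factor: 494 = 2^1*13^1 * 19^1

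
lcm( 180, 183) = 10980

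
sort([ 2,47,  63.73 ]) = [2, 47 , 63.73]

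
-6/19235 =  - 6/19235= - 0.00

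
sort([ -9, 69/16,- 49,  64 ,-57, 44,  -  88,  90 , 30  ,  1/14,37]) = [ - 88,-57, - 49,- 9 , 1/14, 69/16, 30 , 37,44, 64 , 90 ] 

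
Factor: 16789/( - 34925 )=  - 5^( - 2 )*11^( - 1)*103^1*127^ ( - 1 )*163^1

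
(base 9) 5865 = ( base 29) 552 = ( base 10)4352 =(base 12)2628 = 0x1100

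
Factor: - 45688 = - 2^3*5711^1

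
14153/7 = 2021 + 6/7  =  2021.86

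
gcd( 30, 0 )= 30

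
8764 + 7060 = 15824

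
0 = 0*6967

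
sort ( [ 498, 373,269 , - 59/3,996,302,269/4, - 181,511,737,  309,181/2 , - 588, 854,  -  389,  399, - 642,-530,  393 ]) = [ -642, - 588, - 530,-389,-181, - 59/3,269/4, 181/2, 269, 302,309,373,  393,399,498,511,737 , 854,996]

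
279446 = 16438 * 17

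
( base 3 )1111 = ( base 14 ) 2c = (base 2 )101000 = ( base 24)1g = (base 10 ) 40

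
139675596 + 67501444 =207177040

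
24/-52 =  - 1 + 7/13 =-0.46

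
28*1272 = 35616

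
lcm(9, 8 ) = 72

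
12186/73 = 12186/73 = 166.93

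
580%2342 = 580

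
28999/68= 426  +  31/68 = 426.46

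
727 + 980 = 1707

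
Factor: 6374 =2^1*3187^1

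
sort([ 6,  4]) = [4, 6]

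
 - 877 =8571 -9448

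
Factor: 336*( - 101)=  - 2^4 * 3^1*7^1 * 101^1 = - 33936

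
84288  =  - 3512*( - 24)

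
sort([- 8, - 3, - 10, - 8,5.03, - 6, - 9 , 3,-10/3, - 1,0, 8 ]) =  [ - 10, - 9,- 8, - 8,-6, - 10/3, - 3, - 1,0,3,5.03,8 ]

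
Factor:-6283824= - 2^4*3^1* 31^1*41^1*103^1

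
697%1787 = 697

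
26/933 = 26/933=0.03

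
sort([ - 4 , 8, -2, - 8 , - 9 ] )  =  [-9,-8, - 4, - 2, 8 ] 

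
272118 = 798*341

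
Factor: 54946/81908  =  27473/40954 =2^( -1)*83^1*331^1*20477^( - 1)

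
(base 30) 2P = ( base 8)125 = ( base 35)2F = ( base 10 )85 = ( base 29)2R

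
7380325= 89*82925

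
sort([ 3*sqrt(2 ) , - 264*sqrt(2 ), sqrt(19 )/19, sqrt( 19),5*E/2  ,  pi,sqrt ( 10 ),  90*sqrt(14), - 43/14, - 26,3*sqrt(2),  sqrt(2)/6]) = [ - 264*sqrt ( 2),-26, - 43/14, sqrt(19 ) /19, sqrt(2 )/6,pi, sqrt (10), 3*sqrt(2), 3 * sqrt( 2 ),  sqrt(19 ), 5*E/2, 90*sqrt( 14 ) ] 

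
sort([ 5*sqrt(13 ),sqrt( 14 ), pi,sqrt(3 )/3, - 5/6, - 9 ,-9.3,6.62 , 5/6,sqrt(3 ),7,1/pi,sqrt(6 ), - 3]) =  [ - 9.3, - 9, - 3, - 5/6,1/pi,sqrt( 3)/3,5/6,  sqrt(3 ),sqrt(6),  pi,sqrt(14),6.62,7,5*sqrt( 13 )]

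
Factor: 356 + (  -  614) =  -2^1*3^1 * 43^1 = - 258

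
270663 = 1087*249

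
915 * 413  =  377895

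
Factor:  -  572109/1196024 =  - 2^( - 3)  *3^1*19^1*10037^1*149503^(-1) 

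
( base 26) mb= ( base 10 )583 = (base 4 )21013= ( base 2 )1001000111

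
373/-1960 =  - 1 + 1587/1960 = - 0.19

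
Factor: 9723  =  3^1*7^1 * 463^1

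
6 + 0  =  6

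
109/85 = 1  +  24/85=1.28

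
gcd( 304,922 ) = 2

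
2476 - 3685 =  - 1209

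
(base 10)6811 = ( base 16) 1A9B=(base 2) 1101010011011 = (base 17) 169B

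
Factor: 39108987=3^4*482827^1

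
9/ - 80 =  - 1  +  71/80 = - 0.11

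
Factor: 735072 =2^5*3^1*13^1*19^1 * 31^1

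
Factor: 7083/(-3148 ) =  - 9/4 = -2^( - 2)*3^2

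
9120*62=565440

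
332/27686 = 166/13843 = 0.01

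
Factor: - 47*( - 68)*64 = 204544 = 2^8*17^1 * 47^1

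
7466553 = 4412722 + 3053831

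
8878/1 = 8878 = 8878.00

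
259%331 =259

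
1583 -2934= - 1351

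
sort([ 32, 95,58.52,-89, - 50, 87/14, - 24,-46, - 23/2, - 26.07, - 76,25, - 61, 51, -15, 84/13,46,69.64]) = [- 89,-76,-61, -50, - 46, - 26.07,-24, - 15,-23/2,87/14, 84/13, 25, 32, 46, 51, 58.52, 69.64,95] 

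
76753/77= 996 + 61/77 = 996.79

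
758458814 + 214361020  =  972819834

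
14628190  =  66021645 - 51393455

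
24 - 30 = - 6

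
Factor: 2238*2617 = 2^1 * 3^1*373^1*2617^1 = 5856846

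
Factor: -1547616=-2^5*3^1 * 7^3 * 47^1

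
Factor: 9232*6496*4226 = 2^10 * 7^1*29^1*577^1*2113^1 = 253437750272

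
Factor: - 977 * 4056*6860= -2^5* 3^1*5^1* 7^3*13^2*977^1 = - 27184204320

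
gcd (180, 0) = 180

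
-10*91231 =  - 912310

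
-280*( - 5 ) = 1400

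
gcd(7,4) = 1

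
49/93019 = 49/93019  =  0.00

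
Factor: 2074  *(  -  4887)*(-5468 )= 2^3*3^3*17^1*61^1*181^1*1367^1 = 55421668584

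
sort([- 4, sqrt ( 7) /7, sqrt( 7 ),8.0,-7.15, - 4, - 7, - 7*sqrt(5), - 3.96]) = [ - 7*sqrt( 5), - 7.15, - 7,- 4 , - 4, - 3.96,sqrt( 7 )/7, sqrt( 7), 8.0]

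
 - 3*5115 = -15345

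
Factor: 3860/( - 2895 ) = -2^2*3^(-1 ) = - 4/3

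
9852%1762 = 1042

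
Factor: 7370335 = 5^1*7^2*67^1*449^1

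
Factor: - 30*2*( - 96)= 2^7 * 3^2*5^1  =  5760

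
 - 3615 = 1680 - 5295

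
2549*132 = 336468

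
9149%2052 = 941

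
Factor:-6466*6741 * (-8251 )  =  2^1*3^2 * 7^1*37^1*53^1 * 61^1*107^1* 223^1 = 359638861806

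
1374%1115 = 259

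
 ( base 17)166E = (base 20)gi3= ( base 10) 6763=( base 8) 15153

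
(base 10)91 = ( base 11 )83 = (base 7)160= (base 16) 5B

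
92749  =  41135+51614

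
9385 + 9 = 9394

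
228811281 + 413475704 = 642286985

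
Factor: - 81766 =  - 2^1  *  40883^1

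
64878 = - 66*( - 983) 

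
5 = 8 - 3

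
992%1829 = 992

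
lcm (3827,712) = 30616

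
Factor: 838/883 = 2^1*419^1*883^( - 1)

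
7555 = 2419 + 5136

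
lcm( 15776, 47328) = 47328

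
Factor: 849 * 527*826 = 2^1* 3^1*7^1*17^1*31^1*59^1*283^1 = 369571398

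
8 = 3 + 5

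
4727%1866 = 995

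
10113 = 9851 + 262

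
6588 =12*549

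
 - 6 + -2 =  - 8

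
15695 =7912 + 7783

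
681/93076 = 681/93076= 0.01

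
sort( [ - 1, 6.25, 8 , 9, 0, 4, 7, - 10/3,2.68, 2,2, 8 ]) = [ - 10/3,-1, 0, 2, 2 , 2.68,4, 6.25, 7, 8, 8, 9] 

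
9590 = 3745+5845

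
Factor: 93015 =3^3*5^1*13^1*53^1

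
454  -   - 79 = 533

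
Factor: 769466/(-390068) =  - 2^ ( - 1)*7^(-1)*13931^( - 1 )*384733^1 = - 384733/195034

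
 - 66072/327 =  - 203 + 103/109= - 202.06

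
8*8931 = 71448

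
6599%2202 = 2195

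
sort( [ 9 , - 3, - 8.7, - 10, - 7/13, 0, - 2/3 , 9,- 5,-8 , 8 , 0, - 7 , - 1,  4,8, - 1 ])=[ - 10,-8.7, - 8, - 7, - 5, - 3 , - 1,-1, - 2/3, - 7/13,  0, 0, 4, 8, 8, 9, 9]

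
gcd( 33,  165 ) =33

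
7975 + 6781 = 14756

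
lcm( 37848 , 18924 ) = 37848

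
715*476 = 340340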